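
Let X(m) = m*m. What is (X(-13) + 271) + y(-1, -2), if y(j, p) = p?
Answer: 438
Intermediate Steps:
X(m) = m²
(X(-13) + 271) + y(-1, -2) = ((-13)² + 271) - 2 = (169 + 271) - 2 = 440 - 2 = 438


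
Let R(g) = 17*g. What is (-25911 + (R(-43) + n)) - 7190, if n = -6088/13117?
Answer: -443780432/13117 ≈ -33832.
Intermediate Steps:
n = -6088/13117 (n = -6088*1/13117 = -6088/13117 ≈ -0.46413)
(-25911 + (R(-43) + n)) - 7190 = (-25911 + (17*(-43) - 6088/13117)) - 7190 = (-25911 + (-731 - 6088/13117)) - 7190 = (-25911 - 9594615/13117) - 7190 = -349469202/13117 - 7190 = -443780432/13117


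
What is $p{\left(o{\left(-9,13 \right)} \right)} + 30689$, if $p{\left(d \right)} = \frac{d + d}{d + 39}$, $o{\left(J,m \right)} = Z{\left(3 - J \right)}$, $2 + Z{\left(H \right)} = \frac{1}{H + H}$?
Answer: $\frac{27282427}{889} \approx 30689.0$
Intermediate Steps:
$Z{\left(H \right)} = -2 + \frac{1}{2 H}$ ($Z{\left(H \right)} = -2 + \frac{1}{H + H} = -2 + \frac{1}{2 H}$)
$o{\left(J,m \right)} = -2 + \frac{1}{2 \left(3 - J\right)}$
$p{\left(d \right)} = \frac{2 d}{39 + d}$
$p{\left(o{\left(-9,13 \right)} \right)} + 30689 = \frac{2 \frac{11 - -36}{2 \left(-3 - 9\right)}}{39 + \frac{11 - -36}{2 \left(-3 - 9\right)}} + 30689 = \frac{2 \frac{11 + 36}{2 \left(-12\right)}}{39 + \frac{11 + 36}{2 \left(-12\right)}} + 30689 = \frac{2 \cdot \frac{1}{2} \left(- \frac{1}{12}\right) 47}{39 + \frac{1}{2} \left(- \frac{1}{12}\right) 47} + 30689 = 2 \left(- \frac{47}{24}\right) \frac{1}{39 - \frac{47}{24}} + 30689 = 2 \left(- \frac{47}{24}\right) \frac{1}{\frac{889}{24}} + 30689 = 2 \left(- \frac{47}{24}\right) \frac{24}{889} + 30689 = - \frac{94}{889} + 30689 = \frac{27282427}{889}$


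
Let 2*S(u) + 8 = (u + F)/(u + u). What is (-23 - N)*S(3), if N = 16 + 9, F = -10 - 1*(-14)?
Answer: 164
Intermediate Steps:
F = 4 (F = -10 + 14 = 4)
N = 25
S(u) = -4 + (4 + u)/(4*u) (S(u) = -4 + ((u + 4)/(u + u))/2 = -4 + ((4 + u)/((2*u)))/2 = -4 + ((4 + u)*(1/(2*u)))/2 = -4 + ((4 + u)/(2*u))/2 = -4 + (4 + u)/(4*u))
(-23 - N)*S(3) = (-23 - 1*25)*(-15/4 + 1/3) = (-23 - 25)*(-15/4 + ⅓) = -48*(-41/12) = 164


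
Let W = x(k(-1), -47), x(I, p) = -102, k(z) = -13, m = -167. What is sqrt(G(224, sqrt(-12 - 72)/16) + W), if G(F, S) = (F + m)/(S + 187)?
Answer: sqrt(6)*sqrt((-25356 - 17*I*sqrt(21))/(1496 + I*sqrt(21))) ≈ 4.6294e-5 - 10.084*I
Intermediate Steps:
W = -102
G(F, S) = (-167 + F)/(187 + S) (G(F, S) = (F - 167)/(S + 187) = (-167 + F)/(187 + S))
sqrt(G(224, sqrt(-12 - 72)/16) + W) = sqrt((-167 + 224)/(187 + sqrt(-12 - 72)/16) - 102) = sqrt(57/(187 + sqrt(-84)*(1/16)) - 102) = sqrt(57/(187 + (2*I*sqrt(21))*(1/16)) - 102) = sqrt(57/(187 + I*sqrt(21)/8) - 102) = sqrt(-102 + 57/(187 + I*sqrt(21)/8))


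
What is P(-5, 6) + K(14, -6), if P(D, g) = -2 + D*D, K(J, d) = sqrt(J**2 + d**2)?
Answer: 23 + 2*sqrt(58) ≈ 38.232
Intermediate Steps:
P(D, g) = -2 + D**2
P(-5, 6) + K(14, -6) = (-2 + (-5)**2) + sqrt(14**2 + (-6)**2) = (-2 + 25) + sqrt(196 + 36) = 23 + sqrt(232) = 23 + 2*sqrt(58)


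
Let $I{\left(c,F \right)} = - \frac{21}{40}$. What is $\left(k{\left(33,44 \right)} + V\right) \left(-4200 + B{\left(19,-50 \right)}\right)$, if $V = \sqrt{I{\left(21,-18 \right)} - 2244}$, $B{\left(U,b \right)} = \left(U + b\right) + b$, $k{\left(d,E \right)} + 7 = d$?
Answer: $-111306 - \frac{4281 i \sqrt{897810}}{20} \approx -1.1131 \cdot 10^{5} - 2.0282 \cdot 10^{5} i$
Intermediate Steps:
$k{\left(d,E \right)} = -7 + d$
$I{\left(c,F \right)} = - \frac{21}{40}$ ($I{\left(c,F \right)} = \left(-21\right) \frac{1}{40} = - \frac{21}{40}$)
$B{\left(U,b \right)} = U + 2 b$
$V = \frac{i \sqrt{897810}}{20}$ ($V = \sqrt{- \frac{21}{40} - 2244} = \sqrt{- \frac{89781}{40}} = \frac{i \sqrt{897810}}{20} \approx 47.376 i$)
$\left(k{\left(33,44 \right)} + V\right) \left(-4200 + B{\left(19,-50 \right)}\right) = \left(\left(-7 + 33\right) + \frac{i \sqrt{897810}}{20}\right) \left(-4200 + \left(19 + 2 \left(-50\right)\right)\right) = \left(26 + \frac{i \sqrt{897810}}{20}\right) \left(-4200 + \left(19 - 100\right)\right) = \left(26 + \frac{i \sqrt{897810}}{20}\right) \left(-4200 - 81\right) = \left(26 + \frac{i \sqrt{897810}}{20}\right) \left(-4281\right) = -111306 - \frac{4281 i \sqrt{897810}}{20}$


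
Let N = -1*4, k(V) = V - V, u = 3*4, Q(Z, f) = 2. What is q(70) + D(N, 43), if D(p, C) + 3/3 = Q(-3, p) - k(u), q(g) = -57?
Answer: -56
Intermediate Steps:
u = 12
k(V) = 0
N = -4
D(p, C) = 1 (D(p, C) = -1 + (2 - 1*0) = -1 + (2 + 0) = -1 + 2 = 1)
q(70) + D(N, 43) = -57 + 1 = -56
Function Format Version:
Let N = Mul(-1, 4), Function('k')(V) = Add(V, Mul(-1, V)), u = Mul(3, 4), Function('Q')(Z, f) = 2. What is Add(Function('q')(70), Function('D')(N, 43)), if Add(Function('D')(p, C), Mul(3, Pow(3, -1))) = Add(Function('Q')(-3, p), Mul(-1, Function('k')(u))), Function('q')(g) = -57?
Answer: -56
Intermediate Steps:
u = 12
Function('k')(V) = 0
N = -4
Function('D')(p, C) = 1 (Function('D')(p, C) = Add(-1, Add(2, Mul(-1, 0))) = Add(-1, Add(2, 0)) = Add(-1, 2) = 1)
Add(Function('q')(70), Function('D')(N, 43)) = Add(-57, 1) = -56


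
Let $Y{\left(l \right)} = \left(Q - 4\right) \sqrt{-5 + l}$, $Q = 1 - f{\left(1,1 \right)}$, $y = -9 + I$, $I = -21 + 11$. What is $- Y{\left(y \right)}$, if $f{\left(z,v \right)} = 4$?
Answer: $14 i \sqrt{6} \approx 34.293 i$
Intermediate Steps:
$I = -10$
$y = -19$ ($y = -9 - 10 = -19$)
$Q = -3$ ($Q = 1 - 4 = -3$)
$Y{\left(l \right)} = - 7 \sqrt{-5 + l}$ ($Y{\left(l \right)} = \left(-3 - 4\right) \sqrt{-5 + l} = - 7 \sqrt{-5 + l}$)
$- Y{\left(y \right)} = - \left(-7\right) \sqrt{-5 - 19} = - \left(-7\right) \sqrt{-24} = - \left(-7\right) 2 i \sqrt{6} = - \left(-14\right) i \sqrt{6} = 14 i \sqrt{6}$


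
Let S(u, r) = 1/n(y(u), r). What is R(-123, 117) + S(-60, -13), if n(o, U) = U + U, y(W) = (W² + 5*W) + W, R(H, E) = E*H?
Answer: -374167/26 ≈ -14391.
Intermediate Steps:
y(W) = W² + 6*W
n(o, U) = 2*U
S(u, r) = 1/(2*r)
R(-123, 117) + S(-60, -13) = 117*(-123) + (½)/(-13) = -14391 + (½)*(-1/13) = -14391 - 1/26 = -374167/26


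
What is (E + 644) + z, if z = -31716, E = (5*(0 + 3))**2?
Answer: -30847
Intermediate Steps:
E = 225 (E = (5*3)**2 = 15**2 = 225)
(E + 644) + z = (225 + 644) - 31716 = 869 - 31716 = -30847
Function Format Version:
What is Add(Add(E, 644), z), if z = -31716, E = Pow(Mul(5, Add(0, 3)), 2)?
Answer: -30847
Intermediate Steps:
E = 225 (E = Pow(Mul(5, 3), 2) = Pow(15, 2) = 225)
Add(Add(E, 644), z) = Add(Add(225, 644), -31716) = Add(869, -31716) = -30847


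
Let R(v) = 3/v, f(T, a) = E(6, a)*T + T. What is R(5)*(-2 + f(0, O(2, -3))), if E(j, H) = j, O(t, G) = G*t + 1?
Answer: -6/5 ≈ -1.2000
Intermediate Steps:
O(t, G) = 1 + G*t
f(T, a) = 7*T (f(T, a) = 6*T + T = 7*T)
R(5)*(-2 + f(0, O(2, -3))) = (3/5)*(-2 + 7*0) = (3*(⅕))*(-2 + 0) = (⅗)*(-2) = -6/5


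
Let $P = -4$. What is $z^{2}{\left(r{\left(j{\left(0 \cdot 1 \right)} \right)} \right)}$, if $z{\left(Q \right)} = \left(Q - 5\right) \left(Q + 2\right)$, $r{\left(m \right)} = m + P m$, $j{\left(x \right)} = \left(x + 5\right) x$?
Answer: $100$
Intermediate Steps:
$j{\left(x \right)} = x \left(5 + x\right)$ ($j{\left(x \right)} = \left(5 + x\right) x = x \left(5 + x\right)$)
$r{\left(m \right)} = - 3 m$ ($r{\left(m \right)} = m - 4 m = - 3 m$)
$z{\left(Q \right)} = \left(-5 + Q\right) \left(2 + Q\right)$
$z^{2}{\left(r{\left(j{\left(0 \cdot 1 \right)} \right)} \right)} = \left(-10 + \left(- 3 \cdot 0 \cdot 1 \left(5 + 0 \cdot 1\right)\right)^{2} - 3 \left(- 3 \cdot 0 \cdot 1 \left(5 + 0 \cdot 1\right)\right)\right)^{2} = \left(-10 + \left(- 3 \cdot 0 \left(5 + 0\right)\right)^{2} - 3 \left(- 3 \cdot 0 \left(5 + 0\right)\right)\right)^{2} = \left(-10 + \left(- 3 \cdot 0 \cdot 5\right)^{2} - 3 \left(- 3 \cdot 0 \cdot 5\right)\right)^{2} = \left(-10 + \left(\left(-3\right) 0\right)^{2} - 3 \left(\left(-3\right) 0\right)\right)^{2} = \left(-10 + 0^{2} - 0\right)^{2} = \left(-10 + 0 + 0\right)^{2} = \left(-10\right)^{2} = 100$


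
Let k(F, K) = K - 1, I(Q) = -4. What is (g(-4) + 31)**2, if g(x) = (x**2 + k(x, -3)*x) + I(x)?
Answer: 3481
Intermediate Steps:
k(F, K) = -1 + K
g(x) = -4 + x**2 - 4*x (g(x) = (x**2 + (-1 - 3)*x) - 4 = (x**2 - 4*x) - 4 = -4 + x**2 - 4*x)
(g(-4) + 31)**2 = ((-4 + (-4)**2 - 4*(-4)) + 31)**2 = ((-4 + 16 + 16) + 31)**2 = (28 + 31)**2 = 59**2 = 3481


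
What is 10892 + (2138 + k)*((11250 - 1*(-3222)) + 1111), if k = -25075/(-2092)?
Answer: 70111551557/2092 ≈ 3.3514e+7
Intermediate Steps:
k = 25075/2092 (k = -25075*(-1/2092) = 25075/2092 ≈ 11.986)
10892 + (2138 + k)*((11250 - 1*(-3222)) + 1111) = 10892 + (2138 + 25075/2092)*((11250 - 1*(-3222)) + 1111) = 10892 + 4497771*((11250 + 3222) + 1111)/2092 = 10892 + 4497771*(14472 + 1111)/2092 = 10892 + (4497771/2092)*15583 = 10892 + 70088765493/2092 = 70111551557/2092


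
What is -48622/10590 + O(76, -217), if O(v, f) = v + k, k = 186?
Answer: 1362979/5295 ≈ 257.41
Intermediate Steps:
O(v, f) = 186 + v (O(v, f) = v + 186 = 186 + v)
-48622/10590 + O(76, -217) = -48622/10590 + (186 + 76) = -48622*1/10590 + 262 = -24311/5295 + 262 = 1362979/5295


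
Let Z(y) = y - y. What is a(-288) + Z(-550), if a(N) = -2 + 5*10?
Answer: 48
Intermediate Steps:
Z(y) = 0
a(N) = 48 (a(N) = -2 + 50 = 48)
a(-288) + Z(-550) = 48 + 0 = 48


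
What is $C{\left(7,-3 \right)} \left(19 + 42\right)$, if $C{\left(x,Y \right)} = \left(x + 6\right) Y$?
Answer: $-2379$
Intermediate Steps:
$C{\left(x,Y \right)} = Y \left(6 + x\right)$ ($C{\left(x,Y \right)} = \left(6 + x\right) Y = Y \left(6 + x\right)$)
$C{\left(7,-3 \right)} \left(19 + 42\right) = - 3 \left(6 + 7\right) \left(19 + 42\right) = \left(-3\right) 13 \cdot 61 = \left(-39\right) 61 = -2379$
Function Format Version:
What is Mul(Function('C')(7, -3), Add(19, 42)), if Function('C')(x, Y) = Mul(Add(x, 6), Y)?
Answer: -2379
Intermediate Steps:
Function('C')(x, Y) = Mul(Y, Add(6, x)) (Function('C')(x, Y) = Mul(Add(6, x), Y) = Mul(Y, Add(6, x)))
Mul(Function('C')(7, -3), Add(19, 42)) = Mul(Mul(-3, Add(6, 7)), Add(19, 42)) = Mul(Mul(-3, 13), 61) = Mul(-39, 61) = -2379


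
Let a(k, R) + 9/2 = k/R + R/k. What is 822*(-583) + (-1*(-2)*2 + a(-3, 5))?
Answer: -14376863/30 ≈ -4.7923e+5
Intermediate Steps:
a(k, R) = -9/2 + R/k + k/R (a(k, R) = -9/2 + (k/R + R/k) = -9/2 + (R/k + k/R) = -9/2 + R/k + k/R)
822*(-583) + (-1*(-2)*2 + a(-3, 5)) = 822*(-583) + (-1*(-2)*2 + (-9/2 + 5/(-3) - 3/5)) = -479226 + (2*2 + (-9/2 + 5*(-⅓) - 3*⅕)) = -479226 + (4 + (-9/2 - 5/3 - ⅗)) = -479226 + (4 - 203/30) = -479226 - 83/30 = -14376863/30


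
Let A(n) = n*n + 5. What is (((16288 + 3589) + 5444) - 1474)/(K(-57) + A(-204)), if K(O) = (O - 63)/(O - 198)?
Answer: 135133/235855 ≈ 0.57295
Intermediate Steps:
K(O) = (-63 + O)/(-198 + O)
A(n) = 5 + n**2 (A(n) = n**2 + 5 = 5 + n**2)
(((16288 + 3589) + 5444) - 1474)/(K(-57) + A(-204)) = (((16288 + 3589) + 5444) - 1474)/((-63 - 57)/(-198 - 57) + (5 + (-204)**2)) = ((19877 + 5444) - 1474)/(-120/(-255) + (5 + 41616)) = (25321 - 1474)/(-1/255*(-120) + 41621) = 23847/(8/17 + 41621) = 23847/(707565/17) = 23847*(17/707565) = 135133/235855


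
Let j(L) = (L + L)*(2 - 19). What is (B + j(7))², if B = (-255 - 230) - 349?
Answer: 1149184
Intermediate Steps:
j(L) = -34*L (j(L) = (2*L)*(-17) = -34*L)
B = -834 (B = -485 - 349 = -834)
(B + j(7))² = (-834 - 34*7)² = (-834 - 238)² = (-1072)² = 1149184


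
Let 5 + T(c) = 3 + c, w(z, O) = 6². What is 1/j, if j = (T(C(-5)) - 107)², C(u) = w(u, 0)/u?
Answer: 25/337561 ≈ 7.4061e-5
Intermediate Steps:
w(z, O) = 36
C(u) = 36/u
T(c) = -2 + c (T(c) = -5 + (3 + c) = -2 + c)
j = 337561/25 (j = ((-2 + 36/(-5)) - 107)² = ((-2 + 36*(-⅕)) - 107)² = ((-2 - 36/5) - 107)² = (-46/5 - 107)² = (-581/5)² = 337561/25 ≈ 13502.)
1/j = 1/(337561/25) = 25/337561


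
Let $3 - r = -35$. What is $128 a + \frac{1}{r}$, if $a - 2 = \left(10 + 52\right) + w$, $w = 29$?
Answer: $\frac{452353}{38} \approx 11904.0$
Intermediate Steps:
$r = 38$ ($r = 3 - -35 = 3 + 35 = 38$)
$a = 93$ ($a = 2 + \left(\left(10 + 52\right) + 29\right) = 2 + \left(62 + 29\right) = 2 + 91 = 93$)
$128 a + \frac{1}{r} = 128 \cdot 93 + \frac{1}{38} = 11904 + \frac{1}{38} = \frac{452353}{38}$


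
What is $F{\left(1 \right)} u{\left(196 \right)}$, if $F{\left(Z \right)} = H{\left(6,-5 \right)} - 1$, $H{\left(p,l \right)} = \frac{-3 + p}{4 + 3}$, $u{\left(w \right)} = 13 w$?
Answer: $-1456$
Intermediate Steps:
$H{\left(p,l \right)} = - \frac{3}{7} + \frac{p}{7}$ ($H{\left(p,l \right)} = \frac{-3 + p}{7} = \left(-3 + p\right) \frac{1}{7} = - \frac{3}{7} + \frac{p}{7}$)
$F{\left(Z \right)} = - \frac{4}{7}$ ($F{\left(Z \right)} = \left(- \frac{3}{7} + \frac{1}{7} \cdot 6\right) - 1 = \left(- \frac{3}{7} + \frac{6}{7}\right) - 1 = \frac{3}{7} - 1 = - \frac{4}{7}$)
$F{\left(1 \right)} u{\left(196 \right)} = - \frac{4 \cdot 13 \cdot 196}{7} = \left(- \frac{4}{7}\right) 2548 = -1456$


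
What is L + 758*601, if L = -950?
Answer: 454608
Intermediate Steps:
L + 758*601 = -950 + 758*601 = -950 + 455558 = 454608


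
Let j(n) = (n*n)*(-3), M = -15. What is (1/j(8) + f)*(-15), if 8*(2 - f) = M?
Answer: -3715/64 ≈ -58.047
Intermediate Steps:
f = 31/8 (f = 2 - 1/8*(-15) = 2 + 15/8 = 31/8 ≈ 3.8750)
j(n) = -3*n**2 (j(n) = n**2*(-3) = -3*n**2)
(1/j(8) + f)*(-15) = (1/(-3*8**2) + 31/8)*(-15) = (1/(-3*64) + 31/8)*(-15) = (1/(-192) + 31/8)*(-15) = (-1/192 + 31/8)*(-15) = (743/192)*(-15) = -3715/64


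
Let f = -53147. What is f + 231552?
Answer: 178405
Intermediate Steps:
f + 231552 = -53147 + 231552 = 178405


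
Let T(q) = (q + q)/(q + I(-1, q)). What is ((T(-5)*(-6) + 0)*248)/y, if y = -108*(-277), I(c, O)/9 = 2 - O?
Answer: 620/72297 ≈ 0.0085757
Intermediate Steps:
I(c, O) = 18 - 9*O (I(c, O) = 9*(2 - O) = 18 - 9*O)
T(q) = 2*q/(18 - 8*q) (T(q) = (q + q)/(q + (18 - 9*q)) = (2*q)/(18 - 8*q) = 2*q/(18 - 8*q))
y = 29916
((T(-5)*(-6) + 0)*248)/y = ((-1*(-5)/(-9 + 4*(-5))*(-6) + 0)*248)/29916 = ((-1*(-5)/(-9 - 20)*(-6) + 0)*248)*(1/29916) = ((-1*(-5)/(-29)*(-6) + 0)*248)*(1/29916) = ((-1*(-5)*(-1/29)*(-6) + 0)*248)*(1/29916) = ((-5/29*(-6) + 0)*248)*(1/29916) = ((30/29 + 0)*248)*(1/29916) = ((30/29)*248)*(1/29916) = (7440/29)*(1/29916) = 620/72297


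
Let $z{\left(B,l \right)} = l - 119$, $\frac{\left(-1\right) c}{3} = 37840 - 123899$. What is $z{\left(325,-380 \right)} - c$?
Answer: $-258676$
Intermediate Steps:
$c = 258177$ ($c = - 3 \left(37840 - 123899\right) = \left(-3\right) \left(-86059\right) = 258177$)
$z{\left(B,l \right)} = -119 + l$
$z{\left(325,-380 \right)} - c = \left(-119 - 380\right) - 258177 = -499 - 258177 = -258676$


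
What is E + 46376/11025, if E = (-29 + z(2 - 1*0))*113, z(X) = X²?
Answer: -31099249/11025 ≈ -2820.8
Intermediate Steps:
E = -2825 (E = (-29 + (2 - 1*0)²)*113 = (-29 + (2 + 0)²)*113 = (-29 + 2²)*113 = (-29 + 4)*113 = -25*113 = -2825)
E + 46376/11025 = -2825 + 46376/11025 = -31099249/11025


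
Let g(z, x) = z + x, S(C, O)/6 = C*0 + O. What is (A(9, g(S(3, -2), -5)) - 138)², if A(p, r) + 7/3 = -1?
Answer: 179776/9 ≈ 19975.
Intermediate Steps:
S(C, O) = 6*O (S(C, O) = 6*(C*0 + O) = 6*(0 + O) = 6*O)
g(z, x) = x + z
A(p, r) = -10/3 (A(p, r) = -7/3 - 1 = -10/3)
(A(9, g(S(3, -2), -5)) - 138)² = (-10/3 - 138)² = (-424/3)² = 179776/9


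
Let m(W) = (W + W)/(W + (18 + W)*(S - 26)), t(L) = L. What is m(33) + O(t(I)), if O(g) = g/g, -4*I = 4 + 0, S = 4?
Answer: 31/33 ≈ 0.93939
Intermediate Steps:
I = -1 (I = -(4 + 0)/4 = -¼*4 = -1)
O(g) = 1
m(W) = 2*W/(-396 - 21*W) (m(W) = (W + W)/(W + (18 + W)*(4 - 26)) = (2*W)/(W + (18 + W)*(-22)) = (2*W)/(W + (-396 - 22*W)) = (2*W)/(-396 - 21*W) = 2*W/(-396 - 21*W))
m(33) + O(t(I)) = -2*33/(396 + 21*33) + 1 = -2*33/(396 + 693) + 1 = -2*33/1089 + 1 = -2*33*1/1089 + 1 = -2/33 + 1 = 31/33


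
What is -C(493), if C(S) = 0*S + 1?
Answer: -1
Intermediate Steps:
C(S) = 1 (C(S) = 0 + 1 = 1)
-C(493) = -1*1 = -1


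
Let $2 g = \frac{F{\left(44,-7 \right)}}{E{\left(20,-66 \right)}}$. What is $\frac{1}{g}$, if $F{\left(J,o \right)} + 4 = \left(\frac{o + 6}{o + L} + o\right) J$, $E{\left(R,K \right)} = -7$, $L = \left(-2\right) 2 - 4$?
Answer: $\frac{105}{2318} \approx 0.045298$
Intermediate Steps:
$L = -8$ ($L = -4 - 4 = -8$)
$F{\left(J,o \right)} = -4 + J \left(o + \frac{6 + o}{-8 + o}\right)$ ($F{\left(J,o \right)} = -4 + \left(\frac{o + 6}{o - 8} + o\right) J = -4 + \left(\frac{6 + o}{-8 + o} + o\right) J = -4 + \left(o + \frac{6 + o}{-8 + o}\right) J = -4 + J \left(o + \frac{6 + o}{-8 + o}\right)$)
$g = \frac{2318}{105}$ ($g = \frac{\frac{32 - -28 + 6 \cdot 44 + 44 \left(-7\right)^{2} - 308 \left(-7\right)}{-8 - 7} \frac{1}{-7}}{2} = \frac{\frac{32 + 28 + 264 + 44 \cdot 49 + 2156}{-15} \left(- \frac{1}{7}\right)}{2} = \frac{- \frac{32 + 28 + 264 + 2156 + 2156}{15} \left(- \frac{1}{7}\right)}{2} = \frac{\left(- \frac{1}{15}\right) 4636 \left(- \frac{1}{7}\right)}{2} = \frac{\left(- \frac{4636}{15}\right) \left(- \frac{1}{7}\right)}{2} = \frac{1}{2} \cdot \frac{4636}{105} = \frac{2318}{105} \approx 22.076$)
$\frac{1}{g} = \frac{1}{\frac{2318}{105}} = \frac{105}{2318}$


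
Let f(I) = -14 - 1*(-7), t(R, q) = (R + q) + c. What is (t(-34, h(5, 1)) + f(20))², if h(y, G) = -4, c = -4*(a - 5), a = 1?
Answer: 841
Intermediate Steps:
c = 16 (c = -4*(1 - 5) = -4*(-4) = 16)
t(R, q) = 16 + R + q (t(R, q) = (R + q) + 16 = 16 + R + q)
f(I) = -7 (f(I) = -14 + 7 = -7)
(t(-34, h(5, 1)) + f(20))² = ((16 - 34 - 4) - 7)² = (-22 - 7)² = (-29)² = 841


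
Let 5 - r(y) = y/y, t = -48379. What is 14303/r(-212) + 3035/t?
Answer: 691952697/193516 ≈ 3575.7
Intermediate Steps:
r(y) = 4 (r(y) = 5 - y/y = 5 - 1*1 = 5 - 1 = 4)
14303/r(-212) + 3035/t = 14303/4 + 3035/(-48379) = 14303*(¼) + 3035*(-1/48379) = 14303/4 - 3035/48379 = 691952697/193516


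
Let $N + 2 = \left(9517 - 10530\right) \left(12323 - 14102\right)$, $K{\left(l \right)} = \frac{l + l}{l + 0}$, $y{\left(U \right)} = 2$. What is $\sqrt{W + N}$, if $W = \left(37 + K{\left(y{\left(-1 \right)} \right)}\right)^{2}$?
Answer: $\sqrt{1803646} \approx 1343.0$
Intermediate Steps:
$K{\left(l \right)} = 2$ ($K{\left(l \right)} = \frac{2 l}{l} = 2$)
$N = 1802125$ ($N = -2 + \left(9517 - 10530\right) \left(12323 - 14102\right) = -2 - -1802127 = -2 + 1802127 = 1802125$)
$W = 1521$ ($W = \left(37 + 2\right)^{2} = 39^{2} = 1521$)
$\sqrt{W + N} = \sqrt{1521 + 1802125} = \sqrt{1803646}$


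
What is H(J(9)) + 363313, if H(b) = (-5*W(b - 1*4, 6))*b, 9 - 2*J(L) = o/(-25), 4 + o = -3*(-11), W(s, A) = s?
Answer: 45410696/125 ≈ 3.6329e+5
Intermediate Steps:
o = 29 (o = -4 - 3*(-11) = -4 + 33 = 29)
J(L) = 127/25 (J(L) = 9/2 - 29/(2*(-25)) = 9/2 - 29*(-1)/(2*25) = 9/2 - ½*(-29/25) = 9/2 + 29/50 = 127/25)
H(b) = b*(20 - 5*b) (H(b) = (-5*(b - 1*4))*b = (-5*(b - 4))*b = (-5*(-4 + b))*b = (20 - 5*b)*b = b*(20 - 5*b))
H(J(9)) + 363313 = 5*(127/25)*(4 - 1*127/25) + 363313 = 5*(127/25)*(4 - 127/25) + 363313 = 5*(127/25)*(-27/25) + 363313 = -3429/125 + 363313 = 45410696/125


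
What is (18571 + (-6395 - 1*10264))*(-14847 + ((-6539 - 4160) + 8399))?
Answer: -32785064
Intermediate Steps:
(18571 + (-6395 - 1*10264))*(-14847 + ((-6539 - 4160) + 8399)) = (18571 + (-6395 - 10264))*(-14847 + (-10699 + 8399)) = (18571 - 16659)*(-14847 - 2300) = 1912*(-17147) = -32785064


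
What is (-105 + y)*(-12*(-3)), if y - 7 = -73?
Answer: -6156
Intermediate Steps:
y = -66 (y = 7 - 73 = -66)
(-105 + y)*(-12*(-3)) = (-105 - 66)*(-12*(-3)) = -171*36 = -6156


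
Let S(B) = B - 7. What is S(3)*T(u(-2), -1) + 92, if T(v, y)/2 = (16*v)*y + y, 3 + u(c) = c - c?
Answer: -284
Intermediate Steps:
u(c) = -3 (u(c) = -3 + (c - c) = -3 + 0 = -3)
S(B) = -7 + B
T(v, y) = 2*y + 32*v*y (T(v, y) = 2*((16*v)*y + y) = 2*(16*v*y + y) = 2*(y + 16*v*y) = 2*y + 32*v*y)
S(3)*T(u(-2), -1) + 92 = (-7 + 3)*(2*(-1)*(1 + 16*(-3))) + 92 = -8*(-1)*(1 - 48) + 92 = -8*(-1)*(-47) + 92 = -4*94 + 92 = -376 + 92 = -284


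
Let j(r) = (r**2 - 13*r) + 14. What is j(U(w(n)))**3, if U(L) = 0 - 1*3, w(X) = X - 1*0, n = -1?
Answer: 238328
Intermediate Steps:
w(X) = X (w(X) = X + 0 = X)
U(L) = -3 (U(L) = 0 - 3 = -3)
j(r) = 14 + r**2 - 13*r
j(U(w(n)))**3 = (14 + (-3)**2 - 13*(-3))**3 = (14 + 9 + 39)**3 = 62**3 = 238328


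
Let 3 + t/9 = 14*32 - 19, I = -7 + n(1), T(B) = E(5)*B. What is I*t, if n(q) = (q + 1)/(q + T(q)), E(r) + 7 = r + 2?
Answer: -19170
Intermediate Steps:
E(r) = -5 + r (E(r) = -7 + (r + 2) = -7 + (2 + r) = -5 + r)
T(B) = 0 (T(B) = (-5 + 5)*B = 0*B = 0)
n(q) = (1 + q)/q (n(q) = (q + 1)/(q + 0) = (1 + q)/q)
I = -5 (I = -7 + (1 + 1)/1 = -7 + 1*2 = -7 + 2 = -5)
t = 3834 (t = -27 + 9*(14*32 - 19) = -27 + 9*(448 - 19) = -27 + 9*429 = -27 + 3861 = 3834)
I*t = -5*3834 = -19170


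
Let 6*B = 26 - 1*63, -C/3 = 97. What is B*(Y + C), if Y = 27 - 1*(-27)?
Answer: 2923/2 ≈ 1461.5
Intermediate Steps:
C = -291 (C = -3*97 = -291)
Y = 54 (Y = 27 + 27 = 54)
B = -37/6 (B = (26 - 1*63)/6 = (26 - 63)/6 = (⅙)*(-37) = -37/6 ≈ -6.1667)
B*(Y + C) = -37*(54 - 291)/6 = -37/6*(-237) = 2923/2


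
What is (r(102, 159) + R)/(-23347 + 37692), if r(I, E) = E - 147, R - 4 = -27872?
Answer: -27856/14345 ≈ -1.9419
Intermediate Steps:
R = -27868 (R = 4 - 27872 = -27868)
r(I, E) = -147 + E
(r(102, 159) + R)/(-23347 + 37692) = ((-147 + 159) - 27868)/(-23347 + 37692) = (12 - 27868)/14345 = -27856*1/14345 = -27856/14345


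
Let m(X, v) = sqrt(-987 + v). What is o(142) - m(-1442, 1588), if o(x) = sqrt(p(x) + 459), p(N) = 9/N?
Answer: -sqrt(601) + 3*sqrt(1028506)/142 ≈ -3.0895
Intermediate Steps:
o(x) = sqrt(459 + 9/x) (o(x) = sqrt(9/x + 459) = sqrt(459 + 9/x))
o(142) - m(-1442, 1588) = 3*sqrt(51 + 1/142) - sqrt(-987 + 1588) = 3*sqrt(51 + 1/142) - sqrt(601) = 3*sqrt(7243/142) - sqrt(601) = 3*(sqrt(1028506)/142) - sqrt(601) = 3*sqrt(1028506)/142 - sqrt(601) = -sqrt(601) + 3*sqrt(1028506)/142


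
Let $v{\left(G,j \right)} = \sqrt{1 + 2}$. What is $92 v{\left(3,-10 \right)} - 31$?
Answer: $-31 + 92 \sqrt{3} \approx 128.35$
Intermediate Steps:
$v{\left(G,j \right)} = \sqrt{3}$
$92 v{\left(3,-10 \right)} - 31 = 92 \sqrt{3} - 31 = -31 + 92 \sqrt{3}$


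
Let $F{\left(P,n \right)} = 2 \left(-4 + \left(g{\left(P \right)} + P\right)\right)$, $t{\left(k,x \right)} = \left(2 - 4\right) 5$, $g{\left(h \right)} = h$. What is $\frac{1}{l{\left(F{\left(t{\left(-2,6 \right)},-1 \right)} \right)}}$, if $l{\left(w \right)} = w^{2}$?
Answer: $\frac{1}{2304} \approx 0.00043403$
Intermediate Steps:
$t{\left(k,x \right)} = -10$ ($t{\left(k,x \right)} = \left(-2\right) 5 = -10$)
$F{\left(P,n \right)} = -8 + 4 P$ ($F{\left(P,n \right)} = 2 \left(-4 + \left(P + P\right)\right) = 2 \left(-4 + 2 P\right) = -8 + 4 P$)
$\frac{1}{l{\left(F{\left(t{\left(-2,6 \right)},-1 \right)} \right)}} = \frac{1}{\left(-8 + 4 \left(-10\right)\right)^{2}} = \frac{1}{\left(-8 - 40\right)^{2}} = \frac{1}{\left(-48\right)^{2}} = \frac{1}{2304}$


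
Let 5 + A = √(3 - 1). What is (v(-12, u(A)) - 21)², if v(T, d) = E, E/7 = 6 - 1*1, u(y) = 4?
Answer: 196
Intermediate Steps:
A = -5 + √2 (A = -5 + √(3 - 1) = -5 + √2 ≈ -3.5858)
E = 35 (E = 7*(6 - 1*1) = 7*(6 - 1) = 7*5 = 35)
v(T, d) = 35
(v(-12, u(A)) - 21)² = (35 - 21)² = 14² = 196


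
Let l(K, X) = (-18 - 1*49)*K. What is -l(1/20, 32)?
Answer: 67/20 ≈ 3.3500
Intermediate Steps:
l(K, X) = -67*K (l(K, X) = (-18 - 49)*K = -67*K)
-l(1/20, 32) = -(-67)/20 = -1*(-67/20) = 67/20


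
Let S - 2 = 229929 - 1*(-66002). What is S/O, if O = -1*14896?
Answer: -295933/14896 ≈ -19.867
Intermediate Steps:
S = 295933 (S = 2 + (229929 - 1*(-66002)) = 2 + (229929 + 66002) = 2 + 295931 = 295933)
O = -14896
S/O = 295933/(-14896) = 295933*(-1/14896) = -295933/14896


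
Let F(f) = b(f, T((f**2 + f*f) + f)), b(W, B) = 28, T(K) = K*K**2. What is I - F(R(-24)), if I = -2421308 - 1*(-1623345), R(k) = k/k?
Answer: -797991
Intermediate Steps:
T(K) = K**3
R(k) = 1
I = -797963 (I = -2421308 + 1623345 = -797963)
F(f) = 28
I - F(R(-24)) = -797963 - 1*28 = -797963 - 28 = -797991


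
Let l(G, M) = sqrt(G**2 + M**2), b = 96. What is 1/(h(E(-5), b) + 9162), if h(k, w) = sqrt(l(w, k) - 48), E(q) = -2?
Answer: 1/(9162 + sqrt(-48 + 2*sqrt(2305))) ≈ 0.00010906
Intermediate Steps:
h(k, w) = sqrt(-48 + sqrt(k**2 + w**2)) (h(k, w) = sqrt(sqrt(w**2 + k**2) - 48) = sqrt(sqrt(k**2 + w**2) - 48) = sqrt(-48 + sqrt(k**2 + w**2)))
1/(h(E(-5), b) + 9162) = 1/(sqrt(-48 + sqrt((-2)**2 + 96**2)) + 9162) = 1/(sqrt(-48 + sqrt(4 + 9216)) + 9162) = 1/(sqrt(-48 + sqrt(9220)) + 9162) = 1/(sqrt(-48 + 2*sqrt(2305)) + 9162) = 1/(9162 + sqrt(-48 + 2*sqrt(2305)))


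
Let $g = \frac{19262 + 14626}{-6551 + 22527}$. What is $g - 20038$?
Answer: $- \frac{40011650}{1997} \approx -20036.0$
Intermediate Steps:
$g = \frac{4236}{1997}$ ($g = \frac{33888}{15976} = 33888 \cdot \frac{1}{15976} = \frac{4236}{1997} \approx 2.1212$)
$g - 20038 = \frac{4236}{1997} - 20038 = - \frac{40011650}{1997}$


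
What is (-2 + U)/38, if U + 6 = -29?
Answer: -37/38 ≈ -0.97368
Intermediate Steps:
U = -35 (U = -6 - 29 = -35)
(-2 + U)/38 = (-2 - 35)/38 = (1/38)*(-37) = -37/38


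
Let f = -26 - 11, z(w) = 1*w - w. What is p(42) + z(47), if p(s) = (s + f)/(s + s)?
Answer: 5/84 ≈ 0.059524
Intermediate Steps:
z(w) = 0 (z(w) = w - w = 0)
f = -37
p(s) = (-37 + s)/(2*s) (p(s) = (s - 37)/(s + s) = (-37 + s)/((2*s)) = (-37 + s)*(1/(2*s)) = (-37 + s)/(2*s))
p(42) + z(47) = (1/2)*(-37 + 42)/42 + 0 = (1/2)*(1/42)*5 + 0 = 5/84 + 0 = 5/84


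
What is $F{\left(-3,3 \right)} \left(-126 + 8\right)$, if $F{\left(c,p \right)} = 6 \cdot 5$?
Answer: $-3540$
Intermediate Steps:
$F{\left(c,p \right)} = 30$
$F{\left(-3,3 \right)} \left(-126 + 8\right) = 30 \left(-126 + 8\right) = 30 \left(-118\right) = -3540$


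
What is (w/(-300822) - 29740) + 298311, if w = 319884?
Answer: 13465290913/50137 ≈ 2.6857e+5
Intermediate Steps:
(w/(-300822) - 29740) + 298311 = (319884/(-300822) - 29740) + 298311 = (319884*(-1/300822) - 29740) + 298311 = (-53314/50137 - 29740) + 298311 = -1491127694/50137 + 298311 = 13465290913/50137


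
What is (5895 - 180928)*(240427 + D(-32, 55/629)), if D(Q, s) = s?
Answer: -26470002195054/629 ≈ -4.2083e+10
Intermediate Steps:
(5895 - 180928)*(240427 + D(-32, 55/629)) = (5895 - 180928)*(240427 + 55/629) = -175033*(240427 + 55*(1/629)) = -175033*(240427 + 55/629) = -175033*151228638/629 = -26470002195054/629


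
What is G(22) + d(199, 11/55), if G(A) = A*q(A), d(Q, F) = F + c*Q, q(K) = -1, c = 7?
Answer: 6856/5 ≈ 1371.2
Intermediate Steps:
d(Q, F) = F + 7*Q
G(A) = -A (G(A) = A*(-1) = -A)
G(22) + d(199, 11/55) = -1*22 + (11/55 + 7*199) = -22 + (11*(1/55) + 1393) = -22 + (⅕ + 1393) = -22 + 6966/5 = 6856/5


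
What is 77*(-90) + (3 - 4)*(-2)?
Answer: -6928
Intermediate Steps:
77*(-90) + (3 - 4)*(-2) = -6930 - 1*(-2) = -6930 + 2 = -6928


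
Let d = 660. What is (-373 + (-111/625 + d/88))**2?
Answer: 208937667409/1562500 ≈ 1.3372e+5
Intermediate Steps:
(-373 + (-111/625 + d/88))**2 = (-373 + (-111/625 + 660/88))**2 = (-373 + (-111*1/625 + 660*(1/88)))**2 = (-373 + (-111/625 + 15/2))**2 = (-373 + 9153/1250)**2 = (-457097/1250)**2 = 208937667409/1562500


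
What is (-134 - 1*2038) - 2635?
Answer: -4807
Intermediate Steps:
(-134 - 1*2038) - 2635 = (-134 - 2038) - 2635 = -2172 - 2635 = -4807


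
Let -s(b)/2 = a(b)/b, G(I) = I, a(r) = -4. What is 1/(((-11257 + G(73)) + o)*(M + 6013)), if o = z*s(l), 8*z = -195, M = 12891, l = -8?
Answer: -1/210961551 ≈ -4.7402e-9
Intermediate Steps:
s(b) = 8/b (s(b) = -(-8)/b = 8/b)
z = -195/8 (z = (⅛)*(-195) = -195/8 ≈ -24.375)
o = 195/8 (o = -195/(-8) = -195*(-1)/8 = -195/8*(-1) = 195/8 ≈ 24.375)
1/(((-11257 + G(73)) + o)*(M + 6013)) = 1/(((-11257 + 73) + 195/8)*(12891 + 6013)) = 1/((-11184 + 195/8)*18904) = 1/(-89277/8*18904) = 1/(-210961551) = -1/210961551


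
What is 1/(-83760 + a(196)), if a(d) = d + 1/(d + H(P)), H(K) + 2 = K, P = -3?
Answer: -191/15960723 ≈ -1.1967e-5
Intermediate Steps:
H(K) = -2 + K
a(d) = d + 1/(-5 + d) (a(d) = d + 1/(d + (-2 - 3)) = d + 1/(d - 5) = d + 1/(-5 + d))
1/(-83760 + a(196)) = 1/(-83760 + (1 + 196² - 5*196)/(-5 + 196)) = 1/(-83760 + (1 + 38416 - 980)/191) = 1/(-83760 + (1/191)*37437) = 1/(-83760 + 37437/191) = 1/(-15960723/191) = -191/15960723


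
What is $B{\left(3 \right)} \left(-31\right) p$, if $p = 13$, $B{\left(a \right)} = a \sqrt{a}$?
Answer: $- 1209 \sqrt{3} \approx -2094.1$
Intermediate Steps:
$B{\left(a \right)} = a^{\frac{3}{2}}$
$B{\left(3 \right)} \left(-31\right) p = 3^{\frac{3}{2}} \left(-31\right) 13 = 3 \sqrt{3} \left(-31\right) 13 = - 93 \sqrt{3} \cdot 13 = - 1209 \sqrt{3}$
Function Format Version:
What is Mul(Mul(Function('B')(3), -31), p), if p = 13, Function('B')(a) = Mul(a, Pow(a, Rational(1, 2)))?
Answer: Mul(-1209, Pow(3, Rational(1, 2))) ≈ -2094.1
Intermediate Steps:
Function('B')(a) = Pow(a, Rational(3, 2))
Mul(Mul(Function('B')(3), -31), p) = Mul(Mul(Pow(3, Rational(3, 2)), -31), 13) = Mul(Mul(Mul(3, Pow(3, Rational(1, 2))), -31), 13) = Mul(Mul(-93, Pow(3, Rational(1, 2))), 13) = Mul(-1209, Pow(3, Rational(1, 2)))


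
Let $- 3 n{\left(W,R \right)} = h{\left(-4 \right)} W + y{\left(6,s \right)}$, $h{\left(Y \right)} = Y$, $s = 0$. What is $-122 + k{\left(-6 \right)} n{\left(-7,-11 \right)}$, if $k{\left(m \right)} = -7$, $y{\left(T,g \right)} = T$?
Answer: $- \frac{128}{3} \approx -42.667$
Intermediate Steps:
$n{\left(W,R \right)} = -2 + \frac{4 W}{3}$ ($n{\left(W,R \right)} = - \frac{- 4 W + 6}{3} = - \frac{6 - 4 W}{3} = -2 + \frac{4 W}{3}$)
$-122 + k{\left(-6 \right)} n{\left(-7,-11 \right)} = -122 - 7 \left(-2 + \frac{4}{3} \left(-7\right)\right) = -122 - 7 \left(-2 - \frac{28}{3}\right) = -122 - - \frac{238}{3} = -122 + \frac{238}{3} = - \frac{128}{3}$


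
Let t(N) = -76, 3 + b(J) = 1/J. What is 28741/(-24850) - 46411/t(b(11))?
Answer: 575564517/944300 ≈ 609.51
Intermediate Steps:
b(J) = -3 + 1/J
28741/(-24850) - 46411/t(b(11)) = 28741/(-24850) - 46411/(-76) = 28741*(-1/24850) - 46411*(-1/76) = -28741/24850 + 46411/76 = 575564517/944300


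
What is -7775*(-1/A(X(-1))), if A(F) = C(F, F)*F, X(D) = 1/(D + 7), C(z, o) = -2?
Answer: -23325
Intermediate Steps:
X(D) = 1/(7 + D)
A(F) = -2*F
-7775*(-1/A(X(-1))) = -7775/((-(-2)/(7 - 1))) = -7775/((-(-2)/6)) = -7775/((-1*(-⅓))) = -7775/⅓ = -7775*3 = -23325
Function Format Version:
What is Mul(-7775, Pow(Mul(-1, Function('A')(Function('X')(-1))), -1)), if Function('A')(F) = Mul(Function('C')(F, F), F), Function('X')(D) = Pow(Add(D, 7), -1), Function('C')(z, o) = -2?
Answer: -23325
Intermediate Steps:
Function('X')(D) = Pow(Add(7, D), -1)
Function('A')(F) = Mul(-2, F)
Mul(-7775, Pow(Mul(-1, Function('A')(Function('X')(-1))), -1)) = Mul(-7775, Pow(Mul(-1, Mul(-2, Pow(Add(7, -1), -1))), -1)) = Mul(-7775, Pow(Mul(-1, Mul(-2, Pow(6, -1))), -1)) = Mul(-7775, Pow(Mul(-1, Mul(-2, Rational(1, 6))), -1)) = Mul(-7775, Pow(Mul(-1, Rational(-1, 3)), -1)) = Mul(-7775, Pow(Rational(1, 3), -1)) = Mul(-7775, 3) = -23325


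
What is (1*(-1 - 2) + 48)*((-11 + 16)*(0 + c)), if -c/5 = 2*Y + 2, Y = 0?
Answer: -2250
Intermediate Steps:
c = -10 (c = -5*(2*0 + 2) = -5*(0 + 2) = -5*2 = -10)
(1*(-1 - 2) + 48)*((-11 + 16)*(0 + c)) = (1*(-1 - 2) + 48)*((-11 + 16)*(0 - 10)) = (1*(-3) + 48)*(5*(-10)) = (-3 + 48)*(-50) = 45*(-50) = -2250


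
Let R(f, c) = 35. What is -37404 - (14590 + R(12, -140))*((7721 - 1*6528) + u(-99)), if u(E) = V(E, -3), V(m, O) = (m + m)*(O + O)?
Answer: -34859529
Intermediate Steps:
V(m, O) = 4*O*m (V(m, O) = (2*m)*(2*O) = 4*O*m)
u(E) = -12*E (u(E) = 4*(-3)*E = -12*E)
-37404 - (14590 + R(12, -140))*((7721 - 1*6528) + u(-99)) = -37404 - (14590 + 35)*((7721 - 1*6528) - 12*(-99)) = -37404 - 14625*((7721 - 6528) + 1188) = -37404 - 14625*(1193 + 1188) = -37404 - 14625*2381 = -37404 - 1*34822125 = -37404 - 34822125 = -34859529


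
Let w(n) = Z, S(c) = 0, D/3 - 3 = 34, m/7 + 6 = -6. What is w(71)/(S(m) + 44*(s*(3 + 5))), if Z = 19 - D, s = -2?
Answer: 23/176 ≈ 0.13068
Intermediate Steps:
m = -84 (m = -42 + 7*(-6) = -42 - 42 = -84)
D = 111 (D = 9 + 3*34 = 9 + 102 = 111)
Z = -92 (Z = 19 - 1*111 = 19 - 111 = -92)
w(n) = -92
w(71)/(S(m) + 44*(s*(3 + 5))) = -92/(0 + 44*(-2*(3 + 5))) = -92/(0 + 44*(-2*8)) = -92/(0 + 44*(-16)) = -92/(0 - 704) = -92/(-704) = -92*(-1/704) = 23/176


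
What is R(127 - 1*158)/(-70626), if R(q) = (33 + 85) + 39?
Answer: -157/70626 ≈ -0.0022230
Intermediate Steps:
R(q) = 157 (R(q) = 118 + 39 = 157)
R(127 - 1*158)/(-70626) = 157/(-70626) = 157*(-1/70626) = -157/70626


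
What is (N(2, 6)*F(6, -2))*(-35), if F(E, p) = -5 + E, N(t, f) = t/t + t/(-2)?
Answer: 0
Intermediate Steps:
N(t, f) = 1 - t/2 (N(t, f) = 1 + t*(-½) = 1 - t/2)
(N(2, 6)*F(6, -2))*(-35) = ((1 - ½*2)*(-5 + 6))*(-35) = ((1 - 1)*1)*(-35) = (0*1)*(-35) = 0*(-35) = 0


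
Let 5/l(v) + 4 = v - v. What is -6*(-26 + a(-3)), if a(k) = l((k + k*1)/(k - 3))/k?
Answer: 307/2 ≈ 153.50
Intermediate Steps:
l(v) = -5/4 (l(v) = 5/(-4 + (v - v)) = 5/(-4 + 0) = 5/(-4) = 5*(-1/4) = -5/4)
a(k) = -5/(4*k)
-6*(-26 + a(-3)) = -6*(-26 - 5/4/(-3)) = -6*(-26 - 5/4*(-1/3)) = -6*(-26 + 5/12) = -6*(-307/12) = 307/2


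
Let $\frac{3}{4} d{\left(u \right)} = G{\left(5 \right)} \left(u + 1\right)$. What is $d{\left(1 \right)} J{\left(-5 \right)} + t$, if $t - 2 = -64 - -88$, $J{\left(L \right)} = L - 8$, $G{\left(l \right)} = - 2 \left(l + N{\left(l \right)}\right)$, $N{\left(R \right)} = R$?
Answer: $\frac{2158}{3} \approx 719.33$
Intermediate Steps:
$G{\left(l \right)} = - 4 l$ ($G{\left(l \right)} = - 2 \left(l + l\right) = - 2 \cdot 2 l = - 4 l$)
$J{\left(L \right)} = -8 + L$
$d{\left(u \right)} = - \frac{80}{3} - \frac{80 u}{3}$ ($d{\left(u \right)} = \frac{4 \left(-4\right) 5 \left(u + 1\right)}{3} = \frac{4 \left(- 20 \left(1 + u\right)\right)}{3} = \frac{4 \left(-20 - 20 u\right)}{3} = - \frac{80}{3} - \frac{80 u}{3}$)
$t = 26$ ($t = 2 - -24 = 2 + \left(-64 + 88\right) = 2 + 24 = 26$)
$d{\left(1 \right)} J{\left(-5 \right)} + t = \left(- \frac{80}{3} - \frac{80}{3}\right) \left(-8 - 5\right) + 26 = \left(- \frac{80}{3} - \frac{80}{3}\right) \left(-13\right) + 26 = \left(- \frac{160}{3}\right) \left(-13\right) + 26 = \frac{2080}{3} + 26 = \frac{2158}{3}$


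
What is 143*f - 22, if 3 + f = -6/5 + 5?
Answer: 462/5 ≈ 92.400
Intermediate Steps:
f = 4/5 (f = -3 + (-6/5 + 5) = -3 + 19/5 = 4/5 ≈ 0.80000)
143*f - 22 = 143*(4/5) - 22 = 572/5 - 22 = 462/5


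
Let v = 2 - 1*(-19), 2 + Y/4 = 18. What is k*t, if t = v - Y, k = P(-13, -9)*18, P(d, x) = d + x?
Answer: 17028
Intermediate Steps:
k = -396 (k = (-13 - 9)*18 = -22*18 = -396)
Y = 64 (Y = -8 + 4*18 = -8 + 72 = 64)
v = 21 (v = 2 + 19 = 21)
t = -43 (t = 21 - 1*64 = 21 - 64 = -43)
k*t = -396*(-43) = 17028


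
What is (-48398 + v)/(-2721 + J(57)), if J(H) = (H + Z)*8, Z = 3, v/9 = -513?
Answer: 53015/2241 ≈ 23.657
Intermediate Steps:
v = -4617 (v = 9*(-513) = -4617)
J(H) = 24 + 8*H (J(H) = (H + 3)*8 = (3 + H)*8 = 24 + 8*H)
(-48398 + v)/(-2721 + J(57)) = (-48398 - 4617)/(-2721 + (24 + 8*57)) = -53015/(-2721 + (24 + 456)) = -53015/(-2721 + 480) = -53015/(-2241) = -53015*(-1/2241) = 53015/2241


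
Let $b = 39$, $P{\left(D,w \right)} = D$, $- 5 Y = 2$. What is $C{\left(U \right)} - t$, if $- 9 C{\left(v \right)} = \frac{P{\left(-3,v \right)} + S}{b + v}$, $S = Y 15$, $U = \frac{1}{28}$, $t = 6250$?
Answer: $- \frac{6831222}{1093} \approx -6250.0$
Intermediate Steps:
$Y = - \frac{2}{5}$ ($Y = \left(- \frac{1}{5}\right) 2 = - \frac{2}{5} \approx -0.4$)
$U = \frac{1}{28} \approx 0.035714$
$S = -6$ ($S = \left(- \frac{2}{5}\right) 15 = -6$)
$C{\left(v \right)} = \frac{1}{39 + v}$ ($C{\left(v \right)} = - \frac{\left(-3 - 6\right) \frac{1}{39 + v}}{9} = - \frac{\left(-9\right) \frac{1}{39 + v}}{9} = \frac{1}{39 + v}$)
$C{\left(U \right)} - t = \frac{1}{39 + \frac{1}{28}} - 6250 = \frac{1}{\frac{1093}{28}} - 6250 = \frac{28}{1093} - 6250 = - \frac{6831222}{1093}$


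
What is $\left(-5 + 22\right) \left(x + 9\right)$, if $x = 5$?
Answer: $238$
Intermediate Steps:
$\left(-5 + 22\right) \left(x + 9\right) = \left(-5 + 22\right) \left(5 + 9\right) = 17 \cdot 14 = 238$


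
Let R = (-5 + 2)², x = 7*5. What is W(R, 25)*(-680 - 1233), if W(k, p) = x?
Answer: -66955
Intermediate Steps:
x = 35
R = 9 (R = (-3)² = 9)
W(k, p) = 35
W(R, 25)*(-680 - 1233) = 35*(-680 - 1233) = 35*(-1913) = -66955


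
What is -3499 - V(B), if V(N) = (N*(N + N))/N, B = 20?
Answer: -3539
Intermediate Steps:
V(N) = 2*N (V(N) = (N*(2*N))/N = (2*N²)/N = 2*N)
-3499 - V(B) = -3499 - 2*20 = -3499 - 1*40 = -3499 - 40 = -3539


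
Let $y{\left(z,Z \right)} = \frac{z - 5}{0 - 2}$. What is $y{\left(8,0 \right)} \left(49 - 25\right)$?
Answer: $-36$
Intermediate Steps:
$y{\left(z,Z \right)} = \frac{5}{2} - \frac{z}{2}$ ($y{\left(z,Z \right)} = \frac{-5 + z}{-2} = \left(-5 + z\right) \left(- \frac{1}{2}\right) = \frac{5}{2} - \frac{z}{2}$)
$y{\left(8,0 \right)} \left(49 - 25\right) = \left(\frac{5}{2} - 4\right) \left(49 - 25\right) = \left(\frac{5}{2} - 4\right) 24 = \left(- \frac{3}{2}\right) 24 = -36$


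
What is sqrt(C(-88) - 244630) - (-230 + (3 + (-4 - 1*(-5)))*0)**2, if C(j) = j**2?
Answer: -52900 + I*sqrt(236886) ≈ -52900.0 + 486.71*I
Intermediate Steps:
sqrt(C(-88) - 244630) - (-230 + (3 + (-4 - 1*(-5)))*0)**2 = sqrt((-88)**2 - 244630) - (-230 + (3 + (-4 - 1*(-5)))*0)**2 = sqrt(7744 - 244630) - (-230 + (3 + (-4 + 5))*0)**2 = sqrt(-236886) - (-230 + (3 + 1)*0)**2 = I*sqrt(236886) - (-230 + 4*0)**2 = I*sqrt(236886) - (-230 + 0)**2 = I*sqrt(236886) - 1*(-230)**2 = I*sqrt(236886) - 1*52900 = I*sqrt(236886) - 52900 = -52900 + I*sqrt(236886)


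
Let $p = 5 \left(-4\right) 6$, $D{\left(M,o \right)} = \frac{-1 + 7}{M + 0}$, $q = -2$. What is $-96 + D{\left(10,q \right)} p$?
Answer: $-168$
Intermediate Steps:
$D{\left(M,o \right)} = \frac{6}{M}$
$p = -120$ ($p = \left(-20\right) 6 = -120$)
$-96 + D{\left(10,q \right)} p = -96 + \frac{6}{10} \left(-120\right) = -96 + 6 \cdot \frac{1}{10} \left(-120\right) = -96 + \frac{3}{5} \left(-120\right) = -96 - 72 = -168$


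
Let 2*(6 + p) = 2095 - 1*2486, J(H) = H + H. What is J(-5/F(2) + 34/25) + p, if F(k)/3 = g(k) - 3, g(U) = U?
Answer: -29317/150 ≈ -195.45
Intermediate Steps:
F(k) = -9 + 3*k (F(k) = 3*(k - 3) = 3*(-3 + k) = -9 + 3*k)
J(H) = 2*H
p = -403/2 (p = -6 + (2095 - 1*2486)/2 = -6 + (2095 - 2486)/2 = -6 + (1/2)*(-391) = -6 - 391/2 = -403/2 ≈ -201.50)
J(-5/F(2) + 34/25) + p = 2*(-5/(-9 + 3*2) + 34/25) - 403/2 = 2*(-5/(-9 + 6) + 34*(1/25)) - 403/2 = 2*(-5/(-3) + 34/25) - 403/2 = 2*(-5*(-1/3) + 34/25) - 403/2 = 2*(5/3 + 34/25) - 403/2 = 2*(227/75) - 403/2 = 454/75 - 403/2 = -29317/150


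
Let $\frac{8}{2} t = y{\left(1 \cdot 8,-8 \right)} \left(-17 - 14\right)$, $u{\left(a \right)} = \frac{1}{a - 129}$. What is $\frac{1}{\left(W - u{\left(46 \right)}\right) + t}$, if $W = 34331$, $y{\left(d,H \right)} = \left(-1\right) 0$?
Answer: $\frac{83}{2849474} \approx 2.9128 \cdot 10^{-5}$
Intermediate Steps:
$y{\left(d,H \right)} = 0$
$u{\left(a \right)} = \frac{1}{-129 + a}$
$t = 0$ ($t = \frac{0 \left(-17 - 14\right)}{4} = \frac{0 \left(-31\right)}{4} = \frac{1}{4} \cdot 0 = 0$)
$\frac{1}{\left(W - u{\left(46 \right)}\right) + t} = \frac{1}{\left(34331 - \frac{1}{-129 + 46}\right) + 0} = \frac{1}{\left(34331 - \frac{1}{-83}\right) + 0} = \frac{1}{\left(34331 - - \frac{1}{83}\right) + 0} = \frac{1}{\left(34331 + \frac{1}{83}\right) + 0} = \frac{1}{\frac{2849474}{83} + 0} = \frac{1}{\frac{2849474}{83}} = \frac{83}{2849474}$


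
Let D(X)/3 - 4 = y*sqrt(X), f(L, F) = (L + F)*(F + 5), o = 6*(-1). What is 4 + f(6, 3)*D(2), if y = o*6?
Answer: 868 - 7776*sqrt(2) ≈ -10129.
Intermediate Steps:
o = -6
f(L, F) = (5 + F)*(F + L) (f(L, F) = (F + L)*(5 + F) = (5 + F)*(F + L))
y = -36 (y = -6*6 = -36)
D(X) = 12 - 108*sqrt(X) (D(X) = 12 + 3*(-36*sqrt(X)) = 12 - 108*sqrt(X))
4 + f(6, 3)*D(2) = 4 + (3**2 + 5*3 + 5*6 + 3*6)*(12 - 108*sqrt(2)) = 4 + (9 + 15 + 30 + 18)*(12 - 108*sqrt(2)) = 4 + 72*(12 - 108*sqrt(2)) = 4 + (864 - 7776*sqrt(2)) = 868 - 7776*sqrt(2)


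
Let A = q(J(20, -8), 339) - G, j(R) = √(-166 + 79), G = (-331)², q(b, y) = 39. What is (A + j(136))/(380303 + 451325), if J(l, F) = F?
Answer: -7823/59402 + I*√87/831628 ≈ -0.1317 + 1.1216e-5*I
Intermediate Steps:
G = 109561
j(R) = I*√87 (j(R) = √(-87) = I*√87)
A = -109522 (A = 39 - 1*109561 = 39 - 109561 = -109522)
(A + j(136))/(380303 + 451325) = (-109522 + I*√87)/(380303 + 451325) = (-109522 + I*√87)/831628 = (-109522 + I*√87)*(1/831628) = -7823/59402 + I*√87/831628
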